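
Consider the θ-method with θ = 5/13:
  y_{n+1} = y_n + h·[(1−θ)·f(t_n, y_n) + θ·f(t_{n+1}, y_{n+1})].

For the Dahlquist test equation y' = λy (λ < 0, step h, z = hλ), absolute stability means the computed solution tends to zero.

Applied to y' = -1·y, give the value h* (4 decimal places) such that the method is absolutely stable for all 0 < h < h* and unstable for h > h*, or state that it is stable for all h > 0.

(-8.6667,0); λ=-1 ⇒ h* = (26/3)/1 = 8.6667.

Test eqn y'=λy, z=hλ:
  y_{n+1} = y_n + z·[8/13·y_n + 5/13·y_{n+1}] ⇒ (1 − 5/13z)y_{n+1} = (1 + 8/13z)y_n
  R(z) = (1 + 8/13z)/(1 − 5/13z).

Find x<0 with |R(x)|<1.
x=-1.23: |R|=0.1650
R=−1: 1+8/13x = −1+5/13x ⇒ -3/13x=2 ⇒ x=2/(-3/13)=-8.6667
Confirm numerically:
  x=-7.980: |R|=0.96106 <1
  x=-5.739: |R|=0.78935 <1
  x=-5.084: |R|=0.72025 <1
  x=-9.227: |R|=1.02843 >1
  x=-8.842: |R|=1.00919 >1
Stable set (-8.6667, 0).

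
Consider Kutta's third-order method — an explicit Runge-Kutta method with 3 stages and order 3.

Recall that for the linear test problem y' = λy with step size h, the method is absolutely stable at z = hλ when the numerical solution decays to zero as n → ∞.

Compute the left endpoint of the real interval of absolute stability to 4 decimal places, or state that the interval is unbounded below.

On y'=λy, z=hλ:
  order 3, 3-stage ⇒ R(z)=1+z+z^2/2+z^3/6
  (e.g. R(-1.21)=0.22679, |R|=0.22679)

Solve |R(x)|<1 on ℝ⁻.
x=-1.21: |R|=0.2268
|R(-2.51)|=0.9955 |R(-1.69)|=0.0664 |R(-0.89)|=0.3886
Bisect:
  x_lo=-2.8815 |R|=1.7175  x_hi=-0.2417 |R|=0.7851
  mid=-1.56159 |R|=0.02302 →hi
  mid=-2.22153 |R|=0.58122 →hi
  mid=-2.55150 |R|=1.06487 →lo
  mid=-2.38652 |R|=0.80417 →hi
  mid=-2.46901 |R|=0.92952 →hi
  mid=-2.51026 |R|=0.99591 →hi
  mid=-2.53088 |R|=1.03007 →lo
  mid=-2.52057 |R|=1.01291 →lo
  mid=-2.51541 |R|=1.00439 →lo
  mid=-2.51283 |R|=1.00015 →lo
  ...
  [-2.51283,-2.51267] ⇒ x*=-2.5127
Stable set (-2.5127, 0).

z* = -2.5127.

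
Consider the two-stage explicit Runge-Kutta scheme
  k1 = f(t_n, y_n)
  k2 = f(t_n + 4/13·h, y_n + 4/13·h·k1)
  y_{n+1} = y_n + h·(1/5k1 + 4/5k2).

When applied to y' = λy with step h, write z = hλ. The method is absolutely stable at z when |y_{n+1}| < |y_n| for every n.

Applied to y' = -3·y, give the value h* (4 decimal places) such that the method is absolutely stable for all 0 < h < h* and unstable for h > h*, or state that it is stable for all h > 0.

(-4.0625,0); λ=-3 ⇒ h* = (65/16)/3 = 1.3542.

With y'=λy (z=hλ):
  k1=λy_n ⇒ h·k1=z·y_n;  k2=λ(1+4/13z)y_n ⇒ h·k2=z(1+4/13z)y_n
  y_{n+1}/y_n = 1 + 1/5z + 4/5z(1+4/13z) = 1 + z + 16/65z²
  ⇒ R(z) = 1 + z + 16/65z².

Need |R(x)|<1, x<0.
x=-1.4: |R|=0.0825
R=1: x+16/65x²=0 ⇒ x=−65/16=-4.0625; min R=1−1/(4·16/65)=-0.0156>−1
Confirm numerically:
  x=-3.530: |R|=0.53730 <1
  x=-3.208: |R|=0.32523 <1
  x=-2.386: |R|=0.01535 <1
  x=-4.496: |R|=1.47976 >1
  x=-4.472: |R|=1.45078 >1
  x=-4.418: |R|=1.38661 >1
So |R|<1 on (-4.0625, 0).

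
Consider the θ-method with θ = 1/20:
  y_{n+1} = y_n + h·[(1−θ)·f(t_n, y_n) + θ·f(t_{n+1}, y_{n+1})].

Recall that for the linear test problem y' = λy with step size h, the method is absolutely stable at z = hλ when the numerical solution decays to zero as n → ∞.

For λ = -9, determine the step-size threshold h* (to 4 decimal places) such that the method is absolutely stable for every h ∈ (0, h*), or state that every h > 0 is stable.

Test eqn y'=λy, z=hλ:
  y_{n+1} = y_n + z·[19/20·y_n + 1/20·y_{n+1}] ⇒ (1 − 1/20z)y_{n+1} = (1 + 19/20z)y_n
  Hence R(z) = (1 + 19/20z)/(1 − 1/20z).

Boundary: |R(x)|=1, x<0.
x=-0.7: |R|=0.3237
R=−1: 1+19/20x = −1+1/20x ⇒ -9/10x=2 ⇒ x=2/(-9/10)=-2.2222
Confirm numerically:
  x=-1.302: |R|=0.22242 <1
  x=-1.239: |R|=0.16672 <1
  x=-1.099: |R|=0.04176 <1
  x=-2.338: |R|=1.09329 >1
  x=-2.284: |R|=1.04990 >1
Stable set (-2.2222, 0).

(-2.2222,0); λ=-9 ⇒ h* = (20/9)/9 = 0.2469.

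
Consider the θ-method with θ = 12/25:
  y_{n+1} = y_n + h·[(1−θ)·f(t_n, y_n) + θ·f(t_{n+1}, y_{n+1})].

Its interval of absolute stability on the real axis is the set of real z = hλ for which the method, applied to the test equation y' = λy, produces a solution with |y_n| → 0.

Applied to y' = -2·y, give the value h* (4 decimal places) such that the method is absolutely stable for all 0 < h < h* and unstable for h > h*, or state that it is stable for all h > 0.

(-50.0000,0); λ=-2 ⇒ h* = (50)/2 = 25.0000.

Set f=λy, z=hλ:
  y_{n+1} = y_n + z·[13/25·y_n + 12/25·y_{n+1}] ⇒ (1 − 12/25z)y_{n+1} = (1 + 13/25z)y_n
  ⇒ R(z) = (1 + 13/25z)/(1 − 12/25z).

Find x<0 with |R(x)|<1.
x=-1.03: |R|=0.3108
R=−1: 1+13/25x = −1+12/25x ⇒ -1/25x=2 ⇒ x=2/(-1/25)=-50.0000
Confirm numerically:
  x=-39.836: |R|=0.97979 <1
  x=-32.839: |R|=0.95905 <1
  x=-20.151: |R|=0.88813 <1
  x=-50.044: |R|=1.00007 >1
  x=-50.025: |R|=1.00004 >1
So |R|<1 on (-50.0000, 0).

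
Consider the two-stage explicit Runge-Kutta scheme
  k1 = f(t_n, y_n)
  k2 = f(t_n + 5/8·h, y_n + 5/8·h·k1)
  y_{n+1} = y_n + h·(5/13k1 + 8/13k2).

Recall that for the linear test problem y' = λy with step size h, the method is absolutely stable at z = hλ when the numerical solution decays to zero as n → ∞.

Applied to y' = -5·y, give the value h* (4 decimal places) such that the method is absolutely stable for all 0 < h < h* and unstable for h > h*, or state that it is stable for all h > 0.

(-2.6000,0); λ=-5 ⇒ h* = (13/5)/5 = 0.5200.

Set f=λy, z=hλ:
  k1=λy_n ⇒ h·k1=z·y_n;  k2=λ(1+5/8z)y_n ⇒ h·k2=z(1+5/8z)y_n
  y_{n+1}/y_n = 1 + 5/13z + 8/13z(1+5/8z) = 1 + z + 5/13z²
  so R(z) = 1 + z + 5/13z².

Boundary: |R(x)|=1, x<0.
x=-0.86: |R|=0.4245
R=1: x+5/13x²=0 ⇒ x=−13/5=-2.6000; min R=1−1/(4·5/13)=0.3500>−1
Confirm numerically:
  x=-2.217: |R|=0.67342 <1
  x=-1.622: |R|=0.38988 <1
  x=-1.074: |R|=0.36964 <1
  x=-3.016: |R|=1.48256 >1
  x=-2.769: |R|=1.17999 >1
  x=-2.661: |R|=1.06243 >1
Interval (-2.6000, 0).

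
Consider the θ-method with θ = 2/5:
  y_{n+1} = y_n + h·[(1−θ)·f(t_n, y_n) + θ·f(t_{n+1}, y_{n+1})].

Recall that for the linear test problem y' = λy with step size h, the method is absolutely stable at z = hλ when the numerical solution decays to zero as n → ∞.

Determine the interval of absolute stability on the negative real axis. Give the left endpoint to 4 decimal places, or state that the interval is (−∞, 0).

z∈(-10.0000,0).

Set f=λy, z=hλ:
  y_{n+1} = y_n + z·[3/5·y_n + 2/5·y_{n+1}] ⇒ (1 − 2/5z)y_{n+1} = (1 + 3/5z)y_n
  so R(z) = (1 + 3/5z)/(1 − 2/5z).

Boundary: |R(x)|=1, x<0.
x=-1.2: |R|=0.1892
R=−1: 1+3/5x = −1+2/5x ⇒ -1/5x=2 ⇒ x=2/(-1/5)=-10.0000
Confirm numerically:
  x=-7.651: |R|=0.88430 <1
  x=-5.467: |R|=0.71551 <1
  x=-5.389: |R|=0.70776 <1
  x=-10.547: |R|=1.02096 >1
  x=-10.206: |R|=1.00811 >1
  x=-10.046: |R|=1.00183 >1
Interval (-10.0000, 0).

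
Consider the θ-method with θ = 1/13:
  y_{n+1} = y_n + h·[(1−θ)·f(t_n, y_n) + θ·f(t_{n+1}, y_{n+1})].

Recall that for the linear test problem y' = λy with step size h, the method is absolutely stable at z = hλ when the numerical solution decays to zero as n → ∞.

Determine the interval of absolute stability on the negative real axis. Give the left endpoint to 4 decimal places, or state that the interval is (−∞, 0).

Set f=λy, z=hλ:
  y_{n+1} = y_n + z·[12/13·y_n + 1/13·y_{n+1}] ⇒ (1 − 1/13z)y_{n+1} = (1 + 12/13z)y_n
  R(z) = (1 + 12/13z)/(1 − 1/13z).

Boundary: |R(x)|=1, x<0.
x=-1.15: |R|=0.0565
R=−1: 1+12/13x = −1+1/13x ⇒ -11/13x=2 ⇒ x=2/(-11/13)=-2.3636
Confirm numerically:
  x=-2.179: |R|=0.86620 <1
  x=-1.814: |R|=0.59187 <1
  x=-1.735: |R|=0.53071 <1
  x=-1.138: |R|=0.04640 <1
  x=-2.960: |R|=1.41103 >1
  x=-2.897: |R|=1.36906 >1
  x=-2.785: |R|=1.29363 >1
Stable set (-2.3636, 0).

(-2.3636, 0).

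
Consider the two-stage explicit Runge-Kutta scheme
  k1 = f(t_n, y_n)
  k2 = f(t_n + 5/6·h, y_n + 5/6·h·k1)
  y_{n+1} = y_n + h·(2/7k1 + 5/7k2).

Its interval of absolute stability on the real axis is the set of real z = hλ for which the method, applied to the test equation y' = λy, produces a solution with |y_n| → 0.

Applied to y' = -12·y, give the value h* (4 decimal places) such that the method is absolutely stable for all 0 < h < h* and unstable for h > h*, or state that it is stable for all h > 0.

(-1.6800,0); λ=-12 ⇒ h* = (42/25)/12 = 0.1400.

Test eqn y'=λy, z=hλ:
  k1=λy_n ⇒ h·k1=z·y_n;  k2=λ(1+5/6z)y_n ⇒ h·k2=z(1+5/6z)y_n
  y_{n+1}/y_n = 1 + 2/7z + 5/7z(1+5/6z) = 1 + z + 25/42z²
  Hence R(z) = 1 + z + 25/42z².

Boundary: |R(x)|=1, x<0.
x=-1.19: |R|=0.6529
R=1: x+25/42x²=0 ⇒ x=−42/25=-1.6800; min R=1−1/(4·25/42)=0.5800>−1
Confirm numerically:
  x=-1.155: |R|=0.63906 <1
  x=-1.101: |R|=0.62055 <1
  x=-0.705: |R|=0.59085 <1
  x=-2.273: |R|=1.80231 >1
  x=-1.856: |R|=1.19444 >1
Interval (-1.6800, 0).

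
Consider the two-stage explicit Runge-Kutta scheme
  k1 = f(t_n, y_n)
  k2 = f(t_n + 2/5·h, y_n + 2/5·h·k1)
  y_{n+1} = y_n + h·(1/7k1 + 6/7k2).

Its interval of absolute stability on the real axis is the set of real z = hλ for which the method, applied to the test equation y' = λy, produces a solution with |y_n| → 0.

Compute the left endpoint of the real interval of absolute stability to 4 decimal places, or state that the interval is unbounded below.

left endpoint -2.9167.

Set f=λy, z=hλ:
  k1=λy_n ⇒ h·k1=z·y_n;  k2=λ(1+2/5z)y_n ⇒ h·k2=z(1+2/5z)y_n
  y_{n+1}/y_n = 1 + 1/7z + 6/7z(1+2/5z) = 1 + z + 12/35z²
  R(z) = 1 + z + 12/35z².

Solve |R(x)|<1 on ℝ⁻.
x=-0.59: |R|=0.5293
R=1: x+12/35x²=0 ⇒ x=−35/12=-2.9167; min R=1−1/(4·12/35)=0.2708>−1
Confirm numerically:
  x=-2.820: |R|=0.90654 <1
  x=-2.413: |R|=0.58331 <1
  x=-2.341: |R|=0.53795 <1
  x=-2.042: |R|=0.38763 <1
  x=-3.366: |R|=1.51856 >1
  x=-3.134: |R|=1.23353 >1
  x=-2.964: |R|=1.04810 >1
Stable set (-2.9167, 0).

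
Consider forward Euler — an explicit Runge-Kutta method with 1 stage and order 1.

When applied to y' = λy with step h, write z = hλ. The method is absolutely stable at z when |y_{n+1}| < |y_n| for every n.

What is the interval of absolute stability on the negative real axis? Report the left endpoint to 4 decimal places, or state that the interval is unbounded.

z∈(-2.0000,0).

On y'=λy, z=hλ:
  order 1, 1-stage ⇒ R(z)=1+z
  (e.g. R(-1.23)=-0.23000, |R|=0.23000)

Find x<0 with |R(x)|<1.
x=-1.23: |R|=0.2300
|R(-2.02)|=1.0200 |R(-1.86)|=0.8600 |R(-1.51)|=0.5100
Bisect:
  x_lo=-2.6615 |R|=1.6615  x_hi=-0.3689 |R|=0.6311
  mid=-1.51520 |R|=0.51520 →hi
  mid=-2.08837 |R|=1.08837 →lo
  mid=-1.80179 |R|=0.80179 →hi
  mid=-1.94508 |R|=0.94508 →hi
  mid=-2.01672 |R|=1.01672 →lo
  mid=-1.98090 |R|=0.98090 →hi
  mid=-1.99881 |R|=0.99881 →hi
  ...
  [-2.00007,-1.99993] ⇒ x*=-2.0000
So |R|<1 on (-2.0000, 0).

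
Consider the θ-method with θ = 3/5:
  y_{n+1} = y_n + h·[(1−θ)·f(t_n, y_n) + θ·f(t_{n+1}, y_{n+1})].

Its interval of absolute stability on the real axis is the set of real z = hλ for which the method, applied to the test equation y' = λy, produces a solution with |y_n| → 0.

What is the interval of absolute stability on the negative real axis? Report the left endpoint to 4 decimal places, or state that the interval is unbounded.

With y'=λy (z=hλ):
  y_{n+1} = y_n + z·[2/5·y_n + 3/5·y_{n+1}] ⇒ (1 − 3/5z)y_{n+1} = (1 + 2/5z)y_n
  R(z) = (1 + 2/5z)/(1 − 3/5z).

Need |R(x)|<1, x<0.
x=-0.31: |R|=0.7386
x=-2: |R|=0.0909
x=-10: |R|=0.4286
x=-100: |R|=0.6393
θ=3/5≥1/2 ⇒ |1+2/5x|<|1−3/5x| ∀x<0 ⇒ unbounded interval.

interval (−∞, 0).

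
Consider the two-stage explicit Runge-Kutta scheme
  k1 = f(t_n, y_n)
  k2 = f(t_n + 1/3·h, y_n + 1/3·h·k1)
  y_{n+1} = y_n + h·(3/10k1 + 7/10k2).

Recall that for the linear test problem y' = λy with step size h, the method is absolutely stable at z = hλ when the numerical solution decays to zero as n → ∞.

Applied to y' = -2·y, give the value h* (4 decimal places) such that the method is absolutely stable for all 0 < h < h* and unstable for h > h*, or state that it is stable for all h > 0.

(-4.2857,0); λ=-2 ⇒ h* = (30/7)/2 = 2.1429.

With y'=λy (z=hλ):
  k1=λy_n ⇒ h·k1=z·y_n;  k2=λ(1+1/3z)y_n ⇒ h·k2=z(1+1/3z)y_n
  y_{n+1}/y_n = 1 + 3/10z + 7/10z(1+1/3z) = 1 + z + 7/30z²
  Hence R(z) = 1 + z + 7/30z².

Need |R(x)|<1, x<0.
x=-0.84: |R|=0.3246
R=1: x+7/30x²=0 ⇒ x=−30/7=-4.2857; min R=1−1/(4·7/30)=-0.0714>−1
Confirm numerically:
  x=-3.475: |R|=0.34265 <1
  x=-2.209: |R|=0.07041 <1
  x=-2.193: |R|=0.07084 <1
  x=-2.101: |R|=0.07102 <1
  x=-4.831: |R|=1.61466 >1
  x=-4.827: |R|=1.60965 >1
  x=-4.642: |R|=1.38590 >1
So |R|<1 on (-4.2857, 0).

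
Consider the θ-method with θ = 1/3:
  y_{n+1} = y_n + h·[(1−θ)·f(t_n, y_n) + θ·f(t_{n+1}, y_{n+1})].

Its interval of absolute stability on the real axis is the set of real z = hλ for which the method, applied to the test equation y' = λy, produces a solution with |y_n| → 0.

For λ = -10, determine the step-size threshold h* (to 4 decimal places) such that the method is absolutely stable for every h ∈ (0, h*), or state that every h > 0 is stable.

With y'=λy (z=hλ):
  y_{n+1} = y_n + z·[2/3·y_n + 1/3·y_{n+1}] ⇒ (1 − 1/3z)y_{n+1} = (1 + 2/3z)y_n
  Hence R(z) = (1 + 2/3z)/(1 − 1/3z).

Need |R(x)|<1, x<0.
x=-0.57: |R|=0.5210
R=−1: 1+2/3x = −1+1/3x ⇒ -1/3x=2 ⇒ x=2/(-1/3)=-6.0000
Confirm numerically:
  x=-5.492: |R|=0.94018 <1
  x=-3.765: |R|=0.66962 <1
  x=-2.714: |R|=0.42492 <1
  x=-2.564: |R|=0.38246 <1
  x=-6.317: |R|=1.03402 >1
  x=-6.298: |R|=1.03205 >1
  x=-6.047: |R|=1.00520 >1
Interval (-6.0000, 0).

(-6.0000,0); λ=-10 ⇒ h* = (6)/10 = 0.6000.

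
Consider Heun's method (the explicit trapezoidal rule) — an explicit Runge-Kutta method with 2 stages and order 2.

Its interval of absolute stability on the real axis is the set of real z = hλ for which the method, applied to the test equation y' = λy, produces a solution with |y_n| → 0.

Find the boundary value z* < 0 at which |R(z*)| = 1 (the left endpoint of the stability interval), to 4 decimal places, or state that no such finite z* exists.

z* = -2.0000.

With y'=λy (z=hλ):
  order 2, 2-stage ⇒ R(z)=1+z+z^2/2
  (e.g. R(-1.63)=0.69845, |R|=0.69845)

Need |R(x)|<1, x<0.
x=-1.63: |R|=0.6985
|R(-1.83)|=0.8445 |R(-1.6)|=0.6800 |R(-1.52)|=0.6352
Bisect:
  x_lo=-2.8379 |R|=2.1890  x_hi=-0.2623 |R|=0.7721
  mid=-1.55013 |R|=0.65132 →hi
  mid=-2.19402 |R|=1.21284 →lo
  mid=-1.87207 |R|=0.88026 →hi
  mid=-2.03305 |R|=1.03359 →lo
  mid=-1.95256 |R|=0.95369 →hi
  mid=-1.99280 |R|=0.99283 →hi
  mid=-2.01293 |R|=1.01301 →lo
  ...
  [-2.00004,-1.99988] ⇒ x*=-2.0000
Interval (-2.0000, 0).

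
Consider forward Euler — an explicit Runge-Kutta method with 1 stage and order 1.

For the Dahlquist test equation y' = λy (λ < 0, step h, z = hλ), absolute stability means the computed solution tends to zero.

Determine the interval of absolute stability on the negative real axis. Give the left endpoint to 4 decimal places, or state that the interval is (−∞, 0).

z∈(-2.0000,0).

Test eqn y'=λy, z=hλ:
  order 1, 1-stage ⇒ R(z)=1+z
  (e.g. R(-1.07)=-0.07000, |R|=0.07000)

Solve |R(x)|<1 on ℝ⁻.
x=-1.07: |R|=0.0700
|R(-1.85)|=0.8500 |R(-1.04)|=0.0400 |R(-1.03)|=0.0300
Bisect:
  x_lo=-2.8210 |R|=1.8210  x_hi=-0.2692 |R|=0.7308
  mid=-1.54509 |R|=0.54509 →hi
  mid=-2.18303 |R|=1.18303 →lo
  mid=-1.86406 |R|=0.86406 →hi
  mid=-2.02354 |R|=1.02354 →lo
  mid=-1.94380 |R|=0.94380 →hi
  mid=-1.98367 |R|=0.98367 →hi
  mid=-2.00361 |R|=1.00361 →lo
  mid=-1.99364 |R|=0.99364 →hi
  mid=-1.99863 |R|=0.99863 →hi
  ...
  [-2.00003,-1.99987] ⇒ x*=-2.0000
So |R|<1 on (-2.0000, 0).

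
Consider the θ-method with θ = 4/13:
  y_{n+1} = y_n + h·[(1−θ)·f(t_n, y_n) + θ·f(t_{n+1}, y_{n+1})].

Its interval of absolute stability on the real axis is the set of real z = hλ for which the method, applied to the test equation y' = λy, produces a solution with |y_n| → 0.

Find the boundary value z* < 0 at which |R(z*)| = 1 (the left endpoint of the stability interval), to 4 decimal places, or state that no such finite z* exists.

Test eqn y'=λy, z=hλ:
  y_{n+1} = y_n + z·[9/13·y_n + 4/13·y_{n+1}] ⇒ (1 − 4/13z)y_{n+1} = (1 + 9/13z)y_n
  so R(z) = (1 + 9/13z)/(1 − 4/13z).

Solve |R(x)|<1 on ℝ⁻.
x=-0.92: |R|=0.2830
R=−1: 1+9/13x = −1+4/13x ⇒ -5/13x=2 ⇒ x=2/(-5/13)=-5.2000
Confirm numerically:
  x=-3.885: |R|=0.76962 <1
  x=-3.184: |R|=0.60833 <1
  x=-2.494: |R|=0.41112 <1
  x=-5.472: |R|=1.03898 >1
  x=-5.444: |R|=1.03508 >1
  x=-5.363: |R|=1.02366 >1
So |R|<1 on (-5.2000, 0).

z* = -5.2000.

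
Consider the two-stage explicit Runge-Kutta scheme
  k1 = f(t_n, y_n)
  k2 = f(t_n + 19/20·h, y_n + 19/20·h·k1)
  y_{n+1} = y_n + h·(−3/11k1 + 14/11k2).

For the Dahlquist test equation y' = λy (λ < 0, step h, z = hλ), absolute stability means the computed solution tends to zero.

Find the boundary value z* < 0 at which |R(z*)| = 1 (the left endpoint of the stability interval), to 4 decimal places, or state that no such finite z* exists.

z* = -0.8271.

Test eqn y'=λy, z=hλ:
  k1=λy_n ⇒ h·k1=z·y_n;  k2=λ(1+19/20z)y_n ⇒ h·k2=z(1+19/20z)y_n
  y_{n+1}/y_n = 1 − 3/11z + 14/11z(1+19/20z) = 1 + z + 133/110z²
  R(z) = 1 + z + 133/110z².

Find x<0 with |R(x)|<1.
x=-0.59: |R|=0.8309
R=1: x+133/110x²=0 ⇒ x=−110/133=-0.8271; min R=1−1/(4·133/110)=0.7932>−1
Confirm numerically:
  x=-0.738: |R|=0.92052 <1
  x=-0.714: |R|=0.90239 <1
  x=-0.658: |R|=0.86549 <1
  x=-1.396: |R|=1.96030 >1
  x=-0.878: |R|=1.05407 >1
Stable set (-0.8271, 0).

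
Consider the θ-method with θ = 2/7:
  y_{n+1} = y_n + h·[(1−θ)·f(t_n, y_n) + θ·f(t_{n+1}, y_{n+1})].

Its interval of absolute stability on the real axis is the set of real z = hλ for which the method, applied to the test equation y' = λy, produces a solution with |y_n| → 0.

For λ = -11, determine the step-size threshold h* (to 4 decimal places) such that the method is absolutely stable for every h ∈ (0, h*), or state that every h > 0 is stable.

(-4.6667,0); λ=-11 ⇒ h* = (14/3)/11 = 0.4242.

Set f=λy, z=hλ:
  y_{n+1} = y_n + z·[5/7·y_n + 2/7·y_{n+1}] ⇒ (1 − 2/7z)y_{n+1} = (1 + 5/7z)y_n
  Hence R(z) = (1 + 5/7z)/(1 − 2/7z).

Boundary: |R(x)|=1, x<0.
x=-0.94: |R|=0.2590
R=−1: 1+5/7x = −1+2/7x ⇒ -3/7x=2 ⇒ x=2/(-3/7)=-4.6667
Confirm numerically:
  x=-3.976: |R|=0.86142 <1
  x=-3.886: |R|=0.84146 <1
  x=-3.392: |R|=0.72258 <1
  x=-4.887: |R|=1.03941 >1
  x=-4.725: |R|=1.01064 >1
So |R|<1 on (-4.6667, 0).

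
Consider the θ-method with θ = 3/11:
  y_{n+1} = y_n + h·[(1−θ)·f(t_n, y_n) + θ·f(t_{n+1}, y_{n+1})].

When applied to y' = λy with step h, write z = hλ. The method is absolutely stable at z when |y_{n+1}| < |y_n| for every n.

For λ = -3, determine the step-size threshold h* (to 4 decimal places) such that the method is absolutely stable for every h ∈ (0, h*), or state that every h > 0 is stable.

(-4.4000,0); λ=-3 ⇒ h* = (22/5)/3 = 1.4667.

Test eqn y'=λy, z=hλ:
  y_{n+1} = y_n + z·[8/11·y_n + 3/11·y_{n+1}] ⇒ (1 − 3/11z)y_{n+1} = (1 + 8/11z)y_n
  R(z) = (1 + 8/11z)/(1 − 3/11z).

Boundary: |R(x)|=1, x<0.
x=-0.8: |R|=0.3433
R=−1: 1+8/11x = −1+3/11x ⇒ -5/11x=2 ⇒ x=2/(-5/11)=-4.4000
Confirm numerically:
  x=-3.736: |R|=0.85050 <1
  x=-3.422: |R|=0.77006 <1
  x=-2.979: |R|=0.64363 <1
  x=-2.935: |R|=0.63014 <1
  x=-4.998: |R|=1.11503 >1
  x=-4.748: |R|=1.06893 >1
Interval (-4.4000, 0).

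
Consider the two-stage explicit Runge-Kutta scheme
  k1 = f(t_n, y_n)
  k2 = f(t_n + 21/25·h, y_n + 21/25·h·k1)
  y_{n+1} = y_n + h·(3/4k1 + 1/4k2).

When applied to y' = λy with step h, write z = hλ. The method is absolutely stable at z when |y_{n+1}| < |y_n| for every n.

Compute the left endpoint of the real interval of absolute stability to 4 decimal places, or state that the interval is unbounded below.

On y'=λy, z=hλ:
  k1=λy_n ⇒ h·k1=z·y_n;  k2=λ(1+21/25z)y_n ⇒ h·k2=z(1+21/25z)y_n
  y_{n+1}/y_n = 1 + 3/4z + 1/4z(1+21/25z) = 1 + z + 21/100z²
  R(z) = 1 + z + 21/100z².

Boundary: |R(x)|=1, x<0.
x=-1.19: |R|=0.1074
R=1: x+21/100x²=0 ⇒ x=−100/21=-4.7619; min R=1−1/(4·21/100)=-0.1905>−1
Confirm numerically:
  x=-4.068: |R|=0.40721 <1
  x=-3.627: |R|=0.13558 <1
  x=-2.996: |R|=0.11104 <1
  x=-2.071: |R|=0.17030 <1
  x=-5.242: |R|=1.52850 >1
  x=-5.224: |R|=1.50694 >1
  x=-5.006: |R|=1.25661 >1
Interval (-4.7619, 0).

z* = -4.7619.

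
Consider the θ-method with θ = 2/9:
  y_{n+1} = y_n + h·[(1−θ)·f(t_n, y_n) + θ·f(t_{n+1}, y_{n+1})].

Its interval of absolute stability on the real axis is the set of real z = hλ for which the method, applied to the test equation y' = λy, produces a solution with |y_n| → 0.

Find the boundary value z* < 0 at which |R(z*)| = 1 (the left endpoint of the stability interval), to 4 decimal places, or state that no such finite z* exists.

Test eqn y'=λy, z=hλ:
  y_{n+1} = y_n + z·[7/9·y_n + 2/9·y_{n+1}] ⇒ (1 − 2/9z)y_{n+1} = (1 + 7/9z)y_n
  ⇒ R(z) = (1 + 7/9z)/(1 − 2/9z).

Boundary: |R(x)|=1, x<0.
x=-0.74: |R|=0.3645
R=−1: 1+7/9x = −1+2/9x ⇒ -5/9x=2 ⇒ x=2/(-5/9)=-3.6000
Confirm numerically:
  x=-2.814: |R|=0.73134 <1
  x=-2.585: |R|=0.64185 <1
  x=-2.115: |R|=0.43878 <1
  x=-4.079: |R|=1.13959 >1
  x=-3.883: |R|=1.08440 >1
  x=-3.728: |R|=1.03889 >1
Interval (-3.6000, 0).

left endpoint -3.6000.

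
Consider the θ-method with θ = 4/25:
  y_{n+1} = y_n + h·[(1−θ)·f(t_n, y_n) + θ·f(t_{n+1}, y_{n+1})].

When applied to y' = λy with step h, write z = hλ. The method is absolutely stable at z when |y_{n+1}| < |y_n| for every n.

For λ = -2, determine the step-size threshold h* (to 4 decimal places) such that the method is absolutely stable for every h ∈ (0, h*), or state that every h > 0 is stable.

Test eqn y'=λy, z=hλ:
  y_{n+1} = y_n + z·[21/25·y_n + 4/25·y_{n+1}] ⇒ (1 − 4/25z)y_{n+1} = (1 + 21/25z)y_n
  ⇒ R(z) = (1 + 21/25z)/(1 − 4/25z).

Need |R(x)|<1, x<0.
x=-1.26: |R|=0.0486
R=−1: 1+21/25x = −1+4/25x ⇒ -17/25x=2 ⇒ x=2/(-17/25)=-2.9412
Confirm numerically:
  x=-2.528: |R|=0.79995 <1
  x=-2.489: |R|=0.78009 <1
  x=-2.051: |R|=0.54424 <1
  x=-1.496: |R|=0.20707 <1
  x=-3.224: |R|=1.12687 >1
  x=-3.127: |R|=1.08422 >1
So |R|<1 on (-2.9412, 0).

(-2.9412,0); λ=-2 ⇒ h* = (50/17)/2 = 1.4706.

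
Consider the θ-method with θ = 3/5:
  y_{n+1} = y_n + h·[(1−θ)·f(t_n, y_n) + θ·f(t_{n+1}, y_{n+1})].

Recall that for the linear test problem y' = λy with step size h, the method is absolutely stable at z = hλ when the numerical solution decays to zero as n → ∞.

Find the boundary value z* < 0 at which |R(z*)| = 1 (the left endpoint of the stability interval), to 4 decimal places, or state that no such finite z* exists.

With y'=λy (z=hλ):
  y_{n+1} = y_n + z·[2/5·y_n + 3/5·y_{n+1}] ⇒ (1 − 3/5z)y_{n+1} = (1 + 2/5z)y_n
  Hence R(z) = (1 + 2/5z)/(1 − 3/5z).

Need |R(x)|<1, x<0.
x=-0.41: |R|=0.6709
x=-2: |R|=0.0909
x=-10: |R|=0.4286
x=-100: |R|=0.6393
θ=3/5≥1/2 ⇒ |1+2/5x|<|1−3/5x| ∀x<0 ⇒ unbounded interval.

unbounded; (−∞, 0).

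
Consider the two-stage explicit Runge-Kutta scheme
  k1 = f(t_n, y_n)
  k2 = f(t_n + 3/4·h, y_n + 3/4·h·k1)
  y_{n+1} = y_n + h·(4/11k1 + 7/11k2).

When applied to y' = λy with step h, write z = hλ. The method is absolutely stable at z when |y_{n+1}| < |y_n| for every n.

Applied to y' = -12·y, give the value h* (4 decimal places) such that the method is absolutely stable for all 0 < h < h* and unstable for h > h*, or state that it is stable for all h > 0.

(-2.0952,0); λ=-12 ⇒ h* = (44/21)/12 = 0.1746.

Set f=λy, z=hλ:
  k1=λy_n ⇒ h·k1=z·y_n;  k2=λ(1+3/4z)y_n ⇒ h·k2=z(1+3/4z)y_n
  y_{n+1}/y_n = 1 + 4/11z + 7/11z(1+3/4z) = 1 + z + 21/44z²
  so R(z) = 1 + z + 21/44z².

Boundary: |R(x)|=1, x<0.
x=-1.34: |R|=0.5170
R=1: x+21/44x²=0 ⇒ x=−44/21=-2.0952; min R=1−1/(4·21/44)=0.4762>−1
Confirm numerically:
  x=-1.648: |R|=0.64823 <1
  x=-1.448: |R|=0.55270 <1
  x=-1.167: |R|=0.48299 <1
  x=-2.421: |R|=1.37641 >1
  x=-2.194: |R|=1.10342 >1
  x=-2.137: |R|=1.04259 >1
Stable set (-2.0952, 0).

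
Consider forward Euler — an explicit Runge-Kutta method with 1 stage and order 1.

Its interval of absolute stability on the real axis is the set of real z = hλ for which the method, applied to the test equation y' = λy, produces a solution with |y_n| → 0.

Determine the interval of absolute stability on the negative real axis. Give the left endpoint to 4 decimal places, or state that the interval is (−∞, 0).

With y'=λy (z=hλ):
  order 1, 1-stage ⇒ R(z)=1+z
  (e.g. R(-0.46)=0.54000, |R|=0.54000)

Find x<0 with |R(x)|<1.
x=-0.46: |R|=0.5400
|R(-2.17)|=1.1700 |R(-1.74)|=0.7400 |R(-1)|=0.0000
Bisect:
  x_lo=-2.8710 |R|=1.8710  x_hi=-0.3614 |R|=0.6386
  mid=-1.61622 |R|=0.61622 →hi
  mid=-2.24363 |R|=1.24363 →lo
  mid=-1.92992 |R|=0.92992 →hi
  mid=-2.08678 |R|=1.08678 →lo
  mid=-2.00835 |R|=1.00835 →lo
  mid=-1.96914 |R|=0.96914 →hi
  mid=-1.98874 |R|=0.98874 →hi
  mid=-1.99855 |R|=0.99855 →hi
  ...
  [-2.00008,-1.99992] ⇒ x*=-2.0000
Stable set (-2.0000, 0).

z∈(-2.0000,0).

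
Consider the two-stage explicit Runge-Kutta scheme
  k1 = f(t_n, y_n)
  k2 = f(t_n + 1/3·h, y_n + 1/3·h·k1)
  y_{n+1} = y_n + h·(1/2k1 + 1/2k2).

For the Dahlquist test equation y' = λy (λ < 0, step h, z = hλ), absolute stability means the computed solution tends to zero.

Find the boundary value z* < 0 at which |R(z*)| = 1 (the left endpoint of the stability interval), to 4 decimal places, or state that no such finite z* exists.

z* = -6.0000.

On y'=λy, z=hλ:
  k1=λy_n ⇒ h·k1=z·y_n;  k2=λ(1+1/3z)y_n ⇒ h·k2=z(1+1/3z)y_n
  y_{n+1}/y_n = 1 + 1/2z + 1/2z(1+1/3z) = 1 + z + 1/6z²
  so R(z) = 1 + z + 1/6z².

Boundary: |R(x)|=1, x<0.
x=-0.41: |R|=0.6180
R=1: x+1/6x²=0 ⇒ x=−6=-6.0000; min R=1−1/(4·1/6)=-0.5000>−1
Confirm numerically:
  x=-4.709: |R|=0.01322 <1
  x=-3.386: |R|=0.47517 <1
  x=-2.847: |R|=0.49610 <1
  x=-2.460: |R|=0.45140 <1
  x=-6.194: |R|=1.20027 >1
  x=-6.151: |R|=1.15480 >1
Stable set (-6.0000, 0).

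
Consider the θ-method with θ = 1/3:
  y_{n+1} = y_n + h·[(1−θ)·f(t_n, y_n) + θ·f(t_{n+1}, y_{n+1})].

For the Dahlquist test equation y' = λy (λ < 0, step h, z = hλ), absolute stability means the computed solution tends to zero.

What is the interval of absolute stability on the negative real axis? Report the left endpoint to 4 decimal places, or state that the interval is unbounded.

z∈(-6.0000,0).

Set f=λy, z=hλ:
  y_{n+1} = y_n + z·[2/3·y_n + 1/3·y_{n+1}] ⇒ (1 − 1/3z)y_{n+1} = (1 + 2/3z)y_n
  ⇒ R(z) = (1 + 2/3z)/(1 − 1/3z).

Need |R(x)|<1, x<0.
x=-0.64: |R|=0.4725
R=−1: 1+2/3x = −1+1/3x ⇒ -1/3x=2 ⇒ x=2/(-1/3)=-6.0000
Confirm numerically:
  x=-5.525: |R|=0.94428 <1
  x=-5.229: |R|=0.90631 <1
  x=-4.931: |R|=0.86521 <1
  x=-6.395: |R|=1.04204 >1
  x=-6.296: |R|=1.03184 >1
  x=-6.175: |R|=1.01907 >1
Stable set (-6.0000, 0).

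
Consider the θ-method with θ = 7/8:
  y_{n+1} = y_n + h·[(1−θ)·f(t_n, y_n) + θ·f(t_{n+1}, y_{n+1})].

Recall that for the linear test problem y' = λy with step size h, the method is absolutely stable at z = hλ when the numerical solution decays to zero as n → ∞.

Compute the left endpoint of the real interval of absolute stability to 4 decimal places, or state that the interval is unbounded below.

With y'=λy (z=hλ):
  y_{n+1} = y_n + z·[1/8·y_n + 7/8·y_{n+1}] ⇒ (1 − 7/8z)y_{n+1} = (1 + 1/8z)y_n
  ⇒ R(z) = (1 + 1/8z)/(1 − 7/8z).

Need |R(x)|<1, x<0.
x=-0.52: |R|=0.6426
x=-2: |R|=0.2727
x=-10: |R|=0.0256
x=-100: |R|=0.1299
θ=7/8≥1/2 ⇒ |1+1/8x|<|1−7/8x| ∀x<0 ⇒ interval (−∞,0).

unbounded; (−∞, 0).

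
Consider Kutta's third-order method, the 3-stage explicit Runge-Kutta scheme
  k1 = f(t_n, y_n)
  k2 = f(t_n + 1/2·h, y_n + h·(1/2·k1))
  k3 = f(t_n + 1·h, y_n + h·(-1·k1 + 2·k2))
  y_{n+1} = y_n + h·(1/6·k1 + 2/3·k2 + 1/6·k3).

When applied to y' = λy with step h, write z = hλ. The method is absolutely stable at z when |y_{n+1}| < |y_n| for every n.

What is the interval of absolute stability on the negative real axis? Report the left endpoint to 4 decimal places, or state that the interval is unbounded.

(-2.5127, 0).

On y'=λy, z=hλ:
  order 3, 3-stage ⇒ R(z)=1+z+z^2/2+z^3/6
  (e.g. R(-0.65)=0.51548, |R|=0.51548)

Solve |R(x)|<1 on ℝ⁻.
x=-0.65: |R|=0.5155
|R(-2.78)|=1.4966 |R(-1.95)|=0.2846 |R(-1.13)|=0.2680
Bisect:
  x_lo=-3.1213 |R|=2.3183  x_hi=-0.0879 |R|=0.9159
  mid=-1.60458 |R|=0.00579 →hi
  mid=-2.36294 |R|=0.77011 →hi
  mid=-2.74212 |R|=1.41895 →lo
  mid=-2.55253 |R|=1.06663 →lo
  mid=-2.45774 |R|=0.91182 →hi
  mid=-2.50514 |R|=0.98753 →hi
  mid=-2.52883 |R|=1.02665 →lo
  mid=-2.51698 |R|=1.00698 →lo
  ...
  [-2.51291,-2.51273] ⇒ x*=-2.5127
So |R|<1 on (-2.5127, 0).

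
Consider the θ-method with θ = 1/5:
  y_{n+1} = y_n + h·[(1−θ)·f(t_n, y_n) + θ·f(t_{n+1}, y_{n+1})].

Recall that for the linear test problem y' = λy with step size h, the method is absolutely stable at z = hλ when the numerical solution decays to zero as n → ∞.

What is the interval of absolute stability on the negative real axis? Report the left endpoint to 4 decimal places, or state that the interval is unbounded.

Test eqn y'=λy, z=hλ:
  y_{n+1} = y_n + z·[4/5·y_n + 1/5·y_{n+1}] ⇒ (1 − 1/5z)y_{n+1} = (1 + 4/5z)y_n
  so R(z) = (1 + 4/5z)/(1 − 1/5z).

Boundary: |R(x)|=1, x<0.
x=-1.39: |R|=0.0876
R=−1: 1+4/5x = −1+1/5x ⇒ -3/5x=2 ⇒ x=2/(-3/5)=-3.3333
Confirm numerically:
  x=-3.273: |R|=0.97812 <1
  x=-2.825: |R|=0.80511 <1
  x=-2.406: |R|=0.62436 <1
  x=-3.819: |R|=1.16521 >1
  x=-3.589: |R|=1.08930 >1
  x=-3.464: |R|=1.04631 >1
Interval (-3.3333, 0).

(-3.3333, 0).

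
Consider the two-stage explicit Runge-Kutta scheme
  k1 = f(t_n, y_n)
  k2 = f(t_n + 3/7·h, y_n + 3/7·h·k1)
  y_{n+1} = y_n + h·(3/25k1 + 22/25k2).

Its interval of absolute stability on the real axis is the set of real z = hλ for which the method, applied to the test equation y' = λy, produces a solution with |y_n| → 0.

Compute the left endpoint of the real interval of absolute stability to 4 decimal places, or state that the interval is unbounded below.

Set f=λy, z=hλ:
  k1=λy_n ⇒ h·k1=z·y_n;  k2=λ(1+3/7z)y_n ⇒ h·k2=z(1+3/7z)y_n
  y_{n+1}/y_n = 1 + 3/25z + 22/25z(1+3/7z) = 1 + z + 66/175z²
  Hence R(z) = 1 + z + 66/175z².

Need |R(x)|<1, x<0.
x=-0.36: |R|=0.6889
R=1: x+66/175x²=0 ⇒ x=−175/66=-2.6515; min R=1−1/(4·66/175)=0.3371>−1
Confirm numerically:
  x=-2.124: |R|=0.57743 <1
  x=-1.494: |R|=0.34780 <1
  x=-1.399: |R|=0.33914 <1
  x=-3.154: |R|=1.59771 >1
  x=-2.999: |R|=1.39302 >1
  x=-2.865: |R|=1.23067 >1
Interval (-2.6515, 0).

z* = -2.6515.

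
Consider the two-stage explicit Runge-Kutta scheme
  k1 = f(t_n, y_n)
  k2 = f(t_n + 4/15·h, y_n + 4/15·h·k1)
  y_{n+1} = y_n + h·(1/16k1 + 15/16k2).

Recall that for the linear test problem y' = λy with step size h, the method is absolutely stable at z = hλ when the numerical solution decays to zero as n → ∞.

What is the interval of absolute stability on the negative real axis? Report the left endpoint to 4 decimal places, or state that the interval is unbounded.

Test eqn y'=λy, z=hλ:
  k1=λy_n ⇒ h·k1=z·y_n;  k2=λ(1+4/15z)y_n ⇒ h·k2=z(1+4/15z)y_n
  y_{n+1}/y_n = 1 + 1/16z + 15/16z(1+4/15z) = 1 + z + 1/4z²
  so R(z) = 1 + z + 1/4z².

Solve |R(x)|<1 on ℝ⁻.
x=-1.03: |R|=0.2352
R=1: x+1/4x²=0 ⇒ x=−4=-4.0000; min R=1−1/(4·1/4)=0.0000>−1
Confirm numerically:
  x=-3.588: |R|=0.63044 <1
  x=-3.095: |R|=0.29976 <1
  x=-2.609: |R|=0.09272 <1
  x=-4.500: |R|=1.56250 >1
  x=-4.199: |R|=1.20890 >1
  x=-4.103: |R|=1.10565 >1
Interval (-4.0000, 0).

(-4.0000, 0).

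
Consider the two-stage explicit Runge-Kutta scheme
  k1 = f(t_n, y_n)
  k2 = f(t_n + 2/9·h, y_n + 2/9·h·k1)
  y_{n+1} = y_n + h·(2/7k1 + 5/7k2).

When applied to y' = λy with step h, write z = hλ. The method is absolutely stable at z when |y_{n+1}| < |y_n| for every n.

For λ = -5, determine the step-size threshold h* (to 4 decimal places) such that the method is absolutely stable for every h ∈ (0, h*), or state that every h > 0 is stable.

With y'=λy (z=hλ):
  k1=λy_n ⇒ h·k1=z·y_n;  k2=λ(1+2/9z)y_n ⇒ h·k2=z(1+2/9z)y_n
  y_{n+1}/y_n = 1 + 2/7z + 5/7z(1+2/9z) = 1 + z + 10/63z²
  Hence R(z) = 1 + z + 10/63z².

Boundary: |R(x)|=1, x<0.
x=-0.33: |R|=0.6873
R=1: x+10/63x²=0 ⇒ x=−63/10=-6.3000; min R=1−1/(4·10/63)=-0.5750>−1
Confirm numerically:
  x=-6.044: |R|=0.75440 <1
  x=-5.196: |R|=0.08946 <1
  x=-5.022: |R|=0.01875 <1
  x=-3.303: |R|=0.57128 <1
  x=-6.894: |R|=1.65001 >1
  x=-6.738: |R|=1.46845 >1
So |R|<1 on (-6.3000, 0).

(-6.3000,0); λ=-5 ⇒ h* = (63/10)/5 = 1.2600.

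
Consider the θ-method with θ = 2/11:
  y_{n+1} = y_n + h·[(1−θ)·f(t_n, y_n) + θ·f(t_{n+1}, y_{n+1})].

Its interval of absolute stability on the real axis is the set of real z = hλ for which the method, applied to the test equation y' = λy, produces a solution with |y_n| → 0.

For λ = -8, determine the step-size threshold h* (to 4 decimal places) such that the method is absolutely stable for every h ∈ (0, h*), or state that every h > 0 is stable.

Test eqn y'=λy, z=hλ:
  y_{n+1} = y_n + z·[9/11·y_n + 2/11·y_{n+1}] ⇒ (1 − 2/11z)y_{n+1} = (1 + 9/11z)y_n
  so R(z) = (1 + 9/11z)/(1 − 2/11z).

Boundary: |R(x)|=1, x<0.
x=-1.44: |R|=0.1412
R=−1: 1+9/11x = −1+2/11x ⇒ -7/11x=2 ⇒ x=2/(-7/11)=-3.1429
Confirm numerically:
  x=-1.833: |R|=0.37481 <1
  x=-1.431: |R|=0.13555 <1
  x=-1.337: |R|=0.07554 <1
  x=-3.478: |R|=1.13065 >1
  x=-3.327: |R|=1.07301 >1
Interval (-3.1429, 0).

(-3.1429,0); λ=-8 ⇒ h* = (22/7)/8 = 0.3929.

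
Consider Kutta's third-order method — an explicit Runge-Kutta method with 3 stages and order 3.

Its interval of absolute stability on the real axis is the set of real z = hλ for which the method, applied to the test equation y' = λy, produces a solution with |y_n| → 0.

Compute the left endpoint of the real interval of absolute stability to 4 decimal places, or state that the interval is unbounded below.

z* = -2.5127.

On y'=λy, z=hλ:
  order 3, 3-stage ⇒ R(z)=1+z+z^2/2+z^3/6
  (e.g. R(-0.38)=0.68305, |R|=0.68305)

Need |R(x)|<1, x<0.
x=-0.38: |R|=0.6831
|R(-2.74)|=1.4147 |R(-1.98)|=0.3135 |R(-1.48)|=0.0749
Bisect:
  x_lo=-3.1915 |R|=2.5165  x_hi=-0.3017 |R|=0.7392
  mid=-1.74659 |R|=0.10932 →hi
  mid=-2.46902 |R|=0.92954 →hi
  mid=-2.83024 |R|=1.60360 →lo
  mid=-2.64963 |R|=1.23966 →lo
  mid=-2.55933 |R|=1.07824 →lo
  mid=-2.51417 |R|=1.00235 →lo
  mid=-2.49160 |R|=0.96557 →hi
  ...
  [-2.51276,-2.51259] ⇒ x*=-2.5127
Stable set (-2.5127, 0).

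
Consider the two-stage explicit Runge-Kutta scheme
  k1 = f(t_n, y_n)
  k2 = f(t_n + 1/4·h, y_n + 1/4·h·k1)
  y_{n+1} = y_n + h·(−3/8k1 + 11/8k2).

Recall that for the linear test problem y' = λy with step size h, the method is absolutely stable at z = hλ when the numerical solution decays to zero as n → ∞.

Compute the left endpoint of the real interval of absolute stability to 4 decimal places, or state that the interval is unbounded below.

z* = -2.9091.

On y'=λy, z=hλ:
  k1=λy_n ⇒ h·k1=z·y_n;  k2=λ(1+1/4z)y_n ⇒ h·k2=z(1+1/4z)y_n
  y_{n+1}/y_n = 1 − 3/8z + 11/8z(1+1/4z) = 1 + z + 11/32z²
  so R(z) = 1 + z + 11/32z².

Solve |R(x)|<1 on ℝ⁻.
x=-1.32: |R|=0.2790
R=1: x+11/32x²=0 ⇒ x=−32/11=-2.9091; min R=1−1/(4·11/32)=0.2727>−1
Confirm numerically:
  x=-2.821: |R|=0.91458 <1
  x=-2.221: |R|=0.47466 <1
  x=-1.325: |R|=0.27850 <1
  x=-3.296: |R|=1.43837 >1
  x=-3.107: |R|=1.21137 >1
Stable set (-2.9091, 0).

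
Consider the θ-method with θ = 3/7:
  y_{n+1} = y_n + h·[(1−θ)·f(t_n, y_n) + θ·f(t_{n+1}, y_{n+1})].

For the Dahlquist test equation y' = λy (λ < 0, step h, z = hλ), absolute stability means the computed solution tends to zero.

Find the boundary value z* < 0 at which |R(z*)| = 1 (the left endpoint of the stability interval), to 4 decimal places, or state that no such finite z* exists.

Test eqn y'=λy, z=hλ:
  y_{n+1} = y_n + z·[4/7·y_n + 3/7·y_{n+1}] ⇒ (1 − 3/7z)y_{n+1} = (1 + 4/7z)y_n
  Hence R(z) = (1 + 4/7z)/(1 − 3/7z).

Find x<0 with |R(x)|<1.
x=-1.59: |R|=0.0544
R=−1: 1+4/7x = −1+3/7x ⇒ -1/7x=2 ⇒ x=2/(-1/7)=-14.0000
Confirm numerically:
  x=-12.279: |R|=0.96074 <1
  x=-11.601: |R|=0.94261 <1
  x=-11.355: |R|=0.93559 <1
  x=-14.397: |R|=1.00791 >1
  x=-14.182: |R|=1.00367 >1
  x=-14.170: |R|=1.00343 >1
Stable set (-14.0000, 0).

z* = -14.0000.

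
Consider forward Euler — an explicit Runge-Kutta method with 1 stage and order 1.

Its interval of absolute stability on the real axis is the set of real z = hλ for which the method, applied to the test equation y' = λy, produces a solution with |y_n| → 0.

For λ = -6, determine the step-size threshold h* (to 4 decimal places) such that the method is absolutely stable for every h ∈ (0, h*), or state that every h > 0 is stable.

(-2.0000,0); λ=-6 ⇒ h* = 0.3333.

With y'=λy (z=hλ):
  order 1, 1-stage ⇒ R(z)=1+z
  (e.g. R(-1.1)=-0.10000, |R|=0.10000)

Need |R(x)|<1, x<0.
x=-1.1: |R|=0.1000
|R(-1.09)|=0.0900 |R(-0.82)|=0.1800 |R(-0.7)|=0.3000
Bisect:
  x_lo=-2.3776 |R|=1.3776  x_hi=-0.3589 |R|=0.6411
  mid=-1.36826 |R|=0.36826 →hi
  mid=-1.87295 |R|=0.87295 →hi
  mid=-2.12530 |R|=1.12530 →lo
  mid=-1.99913 |R|=0.99913 →hi
  mid=-2.06221 |R|=1.06221 →lo
  mid=-2.03067 |R|=1.03067 →lo
  mid=-2.01490 |R|=1.01490 →lo
  mid=-2.00701 |R|=1.00701 →lo
  ...
  [-2.00011,-1.99999] ⇒ x*=-2.0000
So |R|<1 on (-2.0000, 0).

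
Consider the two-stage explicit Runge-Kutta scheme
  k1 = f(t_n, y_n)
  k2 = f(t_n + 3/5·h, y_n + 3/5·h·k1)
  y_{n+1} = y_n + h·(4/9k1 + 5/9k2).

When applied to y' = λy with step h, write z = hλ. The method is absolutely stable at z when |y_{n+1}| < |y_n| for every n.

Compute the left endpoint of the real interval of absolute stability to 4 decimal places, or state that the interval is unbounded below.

z* = -3.0000.

With y'=λy (z=hλ):
  k1=λy_n ⇒ h·k1=z·y_n;  k2=λ(1+3/5z)y_n ⇒ h·k2=z(1+3/5z)y_n
  y_{n+1}/y_n = 1 + 4/9z + 5/9z(1+3/5z) = 1 + z + 1/3z²
  ⇒ R(z) = 1 + z + 1/3z².

Solve |R(x)|<1 on ℝ⁻.
x=-1.36: |R|=0.2565
R=1: x+1/3x²=0 ⇒ x=−3=-3.0000; min R=1−1/(4·1/3)=0.2500>−1
Confirm numerically:
  x=-2.893: |R|=0.89682 <1
  x=-2.172: |R|=0.40053 <1
  x=-1.675: |R|=0.26021 <1
  x=-3.269: |R|=1.29312 >1
  x=-3.235: |R|=1.25341 >1
  x=-3.190: |R|=1.20203 >1
So |R|<1 on (-3.0000, 0).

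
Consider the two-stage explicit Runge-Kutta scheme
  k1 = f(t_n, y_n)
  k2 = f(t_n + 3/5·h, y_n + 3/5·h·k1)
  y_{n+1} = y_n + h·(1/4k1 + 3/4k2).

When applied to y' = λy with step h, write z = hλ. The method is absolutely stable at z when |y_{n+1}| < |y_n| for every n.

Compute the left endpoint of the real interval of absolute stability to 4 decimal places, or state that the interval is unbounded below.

Test eqn y'=λy, z=hλ:
  k1=λy_n ⇒ h·k1=z·y_n;  k2=λ(1+3/5z)y_n ⇒ h·k2=z(1+3/5z)y_n
  y_{n+1}/y_n = 1 + 1/4z + 3/4z(1+3/5z) = 1 + z + 9/20z²
  so R(z) = 1 + z + 9/20z².

Need |R(x)|<1, x<0.
x=-1.26: |R|=0.4544
R=1: x+9/20x²=0 ⇒ x=−20/9=-2.2222; min R=1−1/(4·9/20)=0.4444>−1
Confirm numerically:
  x=-1.826: |R|=0.67442 <1
  x=-1.780: |R|=0.64578 <1
  x=-0.982: |R|=0.45195 <1
  x=-2.729: |R|=1.62235 >1
  x=-2.708: |R|=1.59197 >1
So |R|<1 on (-2.2222, 0).

left endpoint -2.2222.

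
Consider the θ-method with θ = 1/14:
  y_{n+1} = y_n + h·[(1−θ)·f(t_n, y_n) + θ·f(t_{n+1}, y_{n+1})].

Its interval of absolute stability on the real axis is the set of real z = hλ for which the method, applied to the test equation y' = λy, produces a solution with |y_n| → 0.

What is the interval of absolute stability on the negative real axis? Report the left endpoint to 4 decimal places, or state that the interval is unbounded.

Set f=λy, z=hλ:
  y_{n+1} = y_n + z·[13/14·y_n + 1/14·y_{n+1}] ⇒ (1 − 1/14z)y_{n+1} = (1 + 13/14z)y_n
  ⇒ R(z) = (1 + 13/14z)/(1 − 1/14z).

Boundary: |R(x)|=1, x<0.
x=-1.32: |R|=0.2063
R=−1: 1+13/14x = −1+1/14x ⇒ -6/7x=2 ⇒ x=2/(-6/7)=-2.3333
Confirm numerically:
  x=-1.948: |R|=0.71006 <1
  x=-1.835: |R|=0.62236 <1
  x=-1.589: |R|=0.42703 <1
  x=-2.681: |R|=1.25010 >1
  x=-2.515: |R|=1.13200 >1
Interval (-2.3333, 0).

(-2.3333, 0).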